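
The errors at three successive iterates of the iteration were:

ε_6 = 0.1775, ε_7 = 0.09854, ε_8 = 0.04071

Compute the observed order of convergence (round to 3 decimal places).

p ≈ ln(ε_8/ε_7) / ln(ε_7/ε_6)
  = ln(0.04071/0.09854) / ln(0.09854/0.1775)
  = ln(0.413132) / ln(0.555155)
  = -0.883988 / -0.588508 ≈ 1.502083

1.502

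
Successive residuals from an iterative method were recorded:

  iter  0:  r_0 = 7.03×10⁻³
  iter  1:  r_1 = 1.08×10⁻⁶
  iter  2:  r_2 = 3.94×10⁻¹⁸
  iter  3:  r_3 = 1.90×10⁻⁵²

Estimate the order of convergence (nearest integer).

3

Consecutive ratios: r_3/r_2 = 1.90×10⁻⁵²/3.94×10⁻¹⁸ = 4.82234e-35, r_2/r_1 = 3.94×10⁻¹⁸/1.08×10⁻⁶ = 3.64815e-12.
p ≈ ln(4.82234e-35)/ln(3.64815e-12) = -79.0172/-26.3368 ≈ 3.00.
So the convergence is cubic (order 3).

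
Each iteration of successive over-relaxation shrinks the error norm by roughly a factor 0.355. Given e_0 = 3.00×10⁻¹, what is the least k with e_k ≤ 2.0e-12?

25

After k steps, e_k ≈ 3.00×10⁻¹·0.355^k.
Need 0.355^k ≤ 2.0e-12/3.00×10⁻¹ = 6.66667e-12.
k ≥ ln(6.66667e-12)/ln(0.355) = -25.7339/-1.03564 = 24.848.
Smallest integer k = 25.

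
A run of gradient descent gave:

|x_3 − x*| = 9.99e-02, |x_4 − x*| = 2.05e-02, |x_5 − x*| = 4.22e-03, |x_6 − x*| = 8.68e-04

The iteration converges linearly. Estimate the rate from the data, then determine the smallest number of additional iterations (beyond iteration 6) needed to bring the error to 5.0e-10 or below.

10

Rate ρ ≈ |x_6 − x*|/|x_5 − x*| = 8.68e-04/4.22e-03 = 0.2057.
After j more steps, |x_{6+j} − x*| ≈ 8.68e-04·ρ^j; need ρ^j ≤ 5.0e-10/8.68e-04 = 5.76037e-07.
j ≥ ln(5.76037e-07)/ln(0.2057) = -14.3671/-1.58134 = 9.085.
So 10 more iterations are needed.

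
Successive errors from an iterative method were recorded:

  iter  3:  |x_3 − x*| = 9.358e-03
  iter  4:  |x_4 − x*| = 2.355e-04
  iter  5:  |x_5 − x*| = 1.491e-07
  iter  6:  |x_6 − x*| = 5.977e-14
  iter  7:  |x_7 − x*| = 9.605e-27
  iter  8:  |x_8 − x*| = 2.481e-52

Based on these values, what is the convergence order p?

Consecutive ratios: |x_8 − x*|/|x_7 − x*| = 2.481e-52/9.605e-27 = 2.58303e-26, |x_7 − x*|/|x_6 − x*| = 9.605e-27/5.977e-14 = 1.60699e-13.
p ≈ ln(2.58303e-26)/ln(1.60699e-13) = -58.9182/-29.4592 ≈ 2.00.
So the convergence is quadratic (order 2).

2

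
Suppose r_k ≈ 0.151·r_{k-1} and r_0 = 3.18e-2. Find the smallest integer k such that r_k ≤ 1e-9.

10

After k steps, r_k ≈ 3.18e-2·0.151^k.
Need 0.151^k ≤ 1e-9/3.18e-2 = 3.14465e-08.
k ≥ ln(3.14465e-08)/ln(0.151) = -17.2750/-1.89048 = 9.138.
Smallest integer k = 10.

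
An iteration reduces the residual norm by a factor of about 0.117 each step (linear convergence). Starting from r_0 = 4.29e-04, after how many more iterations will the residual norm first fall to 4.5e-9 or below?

6

After k steps, r_k ≈ 4.29e-04·0.117^k.
Need 0.117^k ≤ 4.5e-9/4.29e-04 = 1.04895e-05.
k ≥ ln(1.04895e-05)/ln(0.117) = -11.4651/-2.14558 = 5.344.
Smallest integer k = 6.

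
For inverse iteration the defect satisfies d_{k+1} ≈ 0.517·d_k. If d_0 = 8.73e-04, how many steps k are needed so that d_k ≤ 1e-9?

21

After k steps, d_k ≈ 8.73e-04·0.517^k.
Need 0.517^k ≤ 1e-9/8.73e-04 = 1.14548e-06.
k ≥ ln(1.14548e-06)/ln(0.517) = -13.6797/-0.65971 = 20.736.
Smallest integer k = 21.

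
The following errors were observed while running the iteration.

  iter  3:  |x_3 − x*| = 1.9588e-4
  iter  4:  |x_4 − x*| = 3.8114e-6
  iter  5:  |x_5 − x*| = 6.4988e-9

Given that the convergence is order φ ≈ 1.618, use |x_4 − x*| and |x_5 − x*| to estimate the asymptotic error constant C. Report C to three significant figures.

C ≈ |x_5 − x*| / |x_4 − x*|^1.618
  = 6.4988e-9 / (3.8114e-6)^1.618
  = 6.4988e-9 / 1.70685e-09 ≈ 3.8075

3.81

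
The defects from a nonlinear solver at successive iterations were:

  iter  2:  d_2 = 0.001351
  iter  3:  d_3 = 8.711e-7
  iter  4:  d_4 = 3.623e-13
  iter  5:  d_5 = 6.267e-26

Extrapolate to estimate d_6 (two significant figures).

First estimate the order: p ≈ ln(d_5/d_4) / ln(d_4/d_3) = ln(6.267e-26/3.623e-13)/ln(3.623e-13/8.711e-7) = ln(1.72978e-13)/ln(4.15911e-07) ≈ 2.0000.
Then d_6 ≈ d_5·(d_5/d_4)^p = 6.267e-26·(1.72978e-13)^2.0000 = 6.267e-26·2.99214e-26 ≈ 1.875e-51.

1.9e-51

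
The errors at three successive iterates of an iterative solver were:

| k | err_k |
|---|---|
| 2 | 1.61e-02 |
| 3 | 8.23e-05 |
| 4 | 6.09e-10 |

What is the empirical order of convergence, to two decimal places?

p ≈ ln(err_4/err_3) / ln(err_3/err_2)
  = ln(6.09e-10/8.23e-05) / ln(8.23e-05/1.61e-02)
  = ln(7.39976e-06) / ln(0.0051118)
  = -11.81406 / -5.27620 ≈ 2.23912

2.24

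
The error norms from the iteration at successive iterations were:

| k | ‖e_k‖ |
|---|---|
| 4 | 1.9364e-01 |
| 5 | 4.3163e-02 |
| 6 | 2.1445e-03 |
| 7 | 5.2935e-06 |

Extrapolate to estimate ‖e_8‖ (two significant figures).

3.2e-11

First estimate the order: p ≈ ln(‖e_7‖/‖e_6‖) / ln(‖e_6‖/‖e_5‖) = ln(5.2935e-06/2.1445e-03)/ln(2.1445e-03/4.3163e-02) = ln(0.00246841)/ln(0.0496838) ≈ 2.0000.
Then ‖e_8‖ ≈ ‖e_7‖·(‖e_7‖/‖e_6‖)^p = 5.2935e-06·(0.00246841)^2.0000 = 5.2935e-06·6.09305e-06 ≈ 3.225e-11.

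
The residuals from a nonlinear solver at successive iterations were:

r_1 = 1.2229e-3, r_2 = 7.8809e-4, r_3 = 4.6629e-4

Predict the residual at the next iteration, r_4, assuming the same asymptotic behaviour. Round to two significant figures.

2.5e-4

First estimate the order: p ≈ ln(r_3/r_2) / ln(r_2/r_1) = ln(4.6629e-4/7.8809e-4)/ln(7.8809e-4/1.2229e-3) = ln(0.591671)/ln(0.644444) ≈ 1.1945.
Then r_4 ≈ r_3·(r_3/r_2)^p = 4.6629e-4·(0.591671)^1.1945 = 4.6629e-4·0.534257 ≈ 0.0002491.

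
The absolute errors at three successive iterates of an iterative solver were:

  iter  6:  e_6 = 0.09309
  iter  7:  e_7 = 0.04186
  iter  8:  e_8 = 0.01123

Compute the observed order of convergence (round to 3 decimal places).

p ≈ ln(e_8/e_7) / ln(e_7/e_6)
  = ln(0.01123/0.04186) / ln(0.04186/0.09309)
  = ln(0.268275) / ln(0.449672)
  = -1.315743 / -0.799237 ≈ 1.646249

1.646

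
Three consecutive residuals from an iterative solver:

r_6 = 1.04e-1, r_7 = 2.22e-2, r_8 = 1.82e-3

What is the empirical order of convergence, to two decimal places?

1.62

p ≈ ln(r_8/r_7) / ln(r_7/r_6)
  = ln(1.82e-3/2.22e-2) / ln(2.22e-2/1.04e-1)
  = ln(0.081982) / ln(0.213462)
  = -2.50126 / -1.54430 ≈ 1.61967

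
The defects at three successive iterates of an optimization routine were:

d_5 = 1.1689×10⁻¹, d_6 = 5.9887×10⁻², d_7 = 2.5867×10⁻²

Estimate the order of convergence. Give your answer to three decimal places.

p ≈ ln(d_7/d_6) / ln(d_6/d_5)
  = ln(2.5867×10⁻²/5.9887×10⁻²) / ln(5.9887×10⁻²/1.1689×10⁻¹)
  = ln(0.43193) / ln(0.512336)
  = -0.839492 / -0.668775 ≈ 1.255268

1.255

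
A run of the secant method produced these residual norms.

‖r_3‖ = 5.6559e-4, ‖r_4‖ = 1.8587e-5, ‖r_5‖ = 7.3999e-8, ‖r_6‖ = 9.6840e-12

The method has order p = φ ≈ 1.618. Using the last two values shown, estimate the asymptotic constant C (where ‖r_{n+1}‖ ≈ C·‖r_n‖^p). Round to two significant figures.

3.3

C ≈ ‖r_6‖ / ‖r_5‖^1.618
  = 9.6840e-12 / (7.3999e-8)^1.618
  = 9.6840e-12 / 2.90006e-12 ≈ 3.3392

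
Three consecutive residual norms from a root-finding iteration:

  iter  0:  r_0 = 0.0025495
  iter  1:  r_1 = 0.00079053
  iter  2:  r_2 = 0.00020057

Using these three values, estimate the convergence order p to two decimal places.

p ≈ ln(r_2/r_1) / ln(r_1/r_0)
  = ln(0.00020057/0.00079053) / ln(0.00079053/0.0025495)
  = ln(0.253716) / ln(0.310073)
  = -1.37154 / -1.17095 ≈ 1.17131

1.17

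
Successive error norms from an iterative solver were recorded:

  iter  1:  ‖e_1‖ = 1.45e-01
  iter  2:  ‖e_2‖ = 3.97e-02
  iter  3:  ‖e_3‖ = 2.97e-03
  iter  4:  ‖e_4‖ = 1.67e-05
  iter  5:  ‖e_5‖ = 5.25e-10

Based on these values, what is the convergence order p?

2

Consecutive ratios: ‖e_5‖/‖e_4‖ = 5.25e-10/1.67e-05 = 3.14371e-05, ‖e_4‖/‖e_3‖ = 1.67e-05/2.97e-03 = 0.0056229.
p ≈ ln(3.14371e-05)/ln(0.0056229) = -10.3675/-5.1809 ≈ 2.00.
So the convergence is quadratic (order 2).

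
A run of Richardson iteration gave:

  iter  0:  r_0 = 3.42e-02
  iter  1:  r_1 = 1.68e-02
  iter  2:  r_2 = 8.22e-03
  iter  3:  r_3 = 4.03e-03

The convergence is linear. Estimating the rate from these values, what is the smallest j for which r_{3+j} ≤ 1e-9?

Rate ρ ≈ r_3/r_2 = 4.03e-03/8.22e-03 = 0.4903.
After j more steps, r_{3+j} ≈ 4.03e-03·ρ^j; need ρ^j ≤ 1e-9/4.03e-03 = 2.48139e-07.
j ≥ ln(2.48139e-07)/ln(0.4903) = -15.2093/-0.71274 = 21.339.
So 22 more iterations are needed.

22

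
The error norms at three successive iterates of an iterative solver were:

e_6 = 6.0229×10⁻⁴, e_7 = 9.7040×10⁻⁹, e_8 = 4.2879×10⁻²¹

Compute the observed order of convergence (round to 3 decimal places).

p ≈ ln(e_8/e_7) / ln(e_7/e_6)
  = ln(4.2879×10⁻²¹/9.7040×10⁻⁹) / ln(9.7040×10⁻⁹/6.0229×10⁻⁴)
  = ln(4.41869e-13) / ln(1.61118e-05)
  = -28.447763 / -11.035959 ≈ 2.577734

2.578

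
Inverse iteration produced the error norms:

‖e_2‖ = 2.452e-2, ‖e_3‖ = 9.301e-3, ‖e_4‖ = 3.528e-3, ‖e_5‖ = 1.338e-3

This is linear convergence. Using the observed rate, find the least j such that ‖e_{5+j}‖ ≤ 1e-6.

Rate ρ ≈ ‖e_5‖/‖e_4‖ = 1.338e-3/3.528e-3 = 0.3793.
After j more steps, ‖e_{5+j}‖ ≈ 1.338e-3·ρ^j; need ρ^j ≤ 1e-6/1.338e-3 = 0.000747384.
j ≥ ln(0.000747384)/ln(0.3793) = -7.1989/-0.96943 = 7.426.
So 8 more iterations are needed.

8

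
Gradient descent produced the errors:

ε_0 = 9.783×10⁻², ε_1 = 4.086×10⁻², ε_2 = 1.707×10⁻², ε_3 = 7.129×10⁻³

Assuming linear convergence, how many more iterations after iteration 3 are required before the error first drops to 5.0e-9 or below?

17

Rate ρ ≈ ε_3/ε_2 = 7.129×10⁻³/1.707×10⁻² = 0.4176.
After j more steps, ε_{3+j} ≈ 7.129×10⁻³·ρ^j; need ρ^j ≤ 5.0e-9/7.129×10⁻³ = 7.01361e-07.
j ≥ ln(7.01361e-07)/ln(0.4176) = -14.1702/-0.87323 = 16.227.
So 17 more iterations are needed.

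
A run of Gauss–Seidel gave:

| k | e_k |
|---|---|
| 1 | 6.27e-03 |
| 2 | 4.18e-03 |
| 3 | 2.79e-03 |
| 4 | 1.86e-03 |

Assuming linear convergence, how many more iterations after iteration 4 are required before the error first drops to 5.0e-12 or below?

49

Rate ρ ≈ e_4/e_3 = 1.86e-03/2.79e-03 = 0.6667.
After j more steps, e_{4+j} ≈ 1.86e-03·ρ^j; need ρ^j ≤ 5.0e-12/1.86e-03 = 2.68817e-09.
j ≥ ln(2.68817e-09)/ln(0.6667) = -19.7344/-0.40542 = 48.676.
So 49 more iterations are needed.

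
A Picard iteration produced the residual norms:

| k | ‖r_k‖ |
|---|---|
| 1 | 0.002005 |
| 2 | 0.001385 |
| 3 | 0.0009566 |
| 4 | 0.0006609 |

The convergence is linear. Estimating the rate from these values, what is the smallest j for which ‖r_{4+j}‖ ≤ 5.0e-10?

39

Rate ρ ≈ ‖r_4‖/‖r_3‖ = 0.0006609/0.0009566 = 0.6909.
After j more steps, ‖r_{4+j}‖ ≈ 0.0006609·ρ^j; need ρ^j ≤ 5.0e-10/0.0006609 = 7.56544e-07.
j ≥ ln(7.56544e-07)/ln(0.6909) = -14.0945/-0.36976 = 38.118.
So 39 more iterations are needed.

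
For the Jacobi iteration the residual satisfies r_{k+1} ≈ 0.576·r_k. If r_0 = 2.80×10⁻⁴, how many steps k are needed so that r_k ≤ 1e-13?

After k steps, r_k ≈ 2.80×10⁻⁴·0.576^k.
Need 0.576^k ≤ 1e-13/2.80×10⁻⁴ = 3.57143e-10.
k ≥ ln(3.57143e-10)/ln(0.576) = -21.7529/-0.55165 = 39.432.
Smallest integer k = 40.

40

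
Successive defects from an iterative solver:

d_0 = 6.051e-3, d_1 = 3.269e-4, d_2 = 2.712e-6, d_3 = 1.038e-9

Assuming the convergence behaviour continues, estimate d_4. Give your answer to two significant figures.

2.5e-15

First estimate the order: p ≈ ln(d_3/d_2) / ln(d_2/d_1) = ln(1.038e-9/2.712e-6)/ln(2.712e-6/3.269e-4) = ln(0.000382743)/ln(0.00829612) ≈ 1.6419.
Then d_4 ≈ d_3·(d_3/d_2)^p = 1.038e-9·(0.000382743)^1.6419 = 1.038e-9·2.45175e-06 ≈ 2.545e-15.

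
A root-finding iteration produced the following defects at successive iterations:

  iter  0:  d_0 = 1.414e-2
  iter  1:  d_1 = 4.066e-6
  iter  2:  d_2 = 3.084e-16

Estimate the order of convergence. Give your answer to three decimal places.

2.858

p ≈ ln(d_2/d_1) / ln(d_1/d_0)
  = ln(3.084e-16/4.066e-6) / ln(4.066e-6/1.414e-2)
  = ln(7.58485e-11) / ln(0.000287553)
  = -23.302283 / -8.154103 ≈ 2.857737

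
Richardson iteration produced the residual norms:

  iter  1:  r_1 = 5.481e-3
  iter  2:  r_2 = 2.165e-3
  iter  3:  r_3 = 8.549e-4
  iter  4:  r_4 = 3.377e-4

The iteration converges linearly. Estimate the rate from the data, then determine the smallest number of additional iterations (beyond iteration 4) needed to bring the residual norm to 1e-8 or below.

Rate ρ ≈ r_4/r_3 = 3.377e-4/8.549e-4 = 0.3950.
After j more steps, r_{4+j} ≈ 3.377e-4·ρ^j; need ρ^j ≤ 1e-8/3.377e-4 = 2.96121e-05.
j ≥ ln(2.96121e-05)/ln(0.3950) = -10.4273/-0.92887 = 11.226.
So 12 more iterations are needed.

12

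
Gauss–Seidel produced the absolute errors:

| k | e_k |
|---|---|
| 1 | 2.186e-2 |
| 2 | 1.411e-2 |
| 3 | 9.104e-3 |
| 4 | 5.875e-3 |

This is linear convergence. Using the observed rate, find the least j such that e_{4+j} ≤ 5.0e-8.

Rate ρ ≈ e_4/e_3 = 5.875e-3/9.104e-3 = 0.6453.
After j more steps, e_{4+j} ≈ 5.875e-3·ρ^j; need ρ^j ≤ 5.0e-8/5.875e-3 = 8.51064e-06.
j ≥ ln(8.51064e-06)/ln(0.6453) = -11.6742/-0.43804 = 26.651.
So 27 more iterations are needed.

27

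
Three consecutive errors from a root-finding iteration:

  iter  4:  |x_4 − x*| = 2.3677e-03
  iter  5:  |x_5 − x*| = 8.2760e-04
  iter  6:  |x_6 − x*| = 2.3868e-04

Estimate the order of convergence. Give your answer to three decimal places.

1.183

p ≈ ln(|x_6 − x*|/|x_5 − x*|) / ln(|x_5 − x*|/|x_4 − x*|)
  = ln(2.3868e-04/8.2760e-04) / ln(8.2760e-04/2.3677e-03)
  = ln(0.2884) / ln(0.349538)
  = -1.243407 / -1.051143 ≈ 1.182909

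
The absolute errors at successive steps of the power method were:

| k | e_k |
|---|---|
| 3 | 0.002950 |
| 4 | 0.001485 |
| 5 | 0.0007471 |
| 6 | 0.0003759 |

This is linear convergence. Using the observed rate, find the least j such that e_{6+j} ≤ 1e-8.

Rate ρ ≈ e_6/e_5 = 0.0003759/0.0007471 = 0.5031.
After j more steps, e_{6+j} ≈ 0.0003759·ρ^j; need ρ^j ≤ 1e-8/0.0003759 = 2.66028e-05.
j ≥ ln(2.66028e-05)/ln(0.5031) = -10.5345/-0.68697 = 15.335.
So 16 more iterations are needed.

16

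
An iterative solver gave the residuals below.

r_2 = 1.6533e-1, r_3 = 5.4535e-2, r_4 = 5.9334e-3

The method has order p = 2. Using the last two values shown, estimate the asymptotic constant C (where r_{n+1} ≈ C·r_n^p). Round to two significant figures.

C ≈ r_4 / r_3^2
  = 5.9334e-3 / (5.4535e-2)^2
  = 5.9334e-3 / 0.00297407 ≈ 1.995

2.0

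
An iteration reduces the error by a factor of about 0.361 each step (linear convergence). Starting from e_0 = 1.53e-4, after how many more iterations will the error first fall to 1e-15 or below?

After k steps, e_k ≈ 1.53e-4·0.361^k.
Need 0.361^k ≤ 1e-15/1.53e-4 = 6.53595e-12.
k ≥ ln(6.53595e-12)/ln(0.361) = -25.7537/-1.01888 = 25.276.
Smallest integer k = 26.

26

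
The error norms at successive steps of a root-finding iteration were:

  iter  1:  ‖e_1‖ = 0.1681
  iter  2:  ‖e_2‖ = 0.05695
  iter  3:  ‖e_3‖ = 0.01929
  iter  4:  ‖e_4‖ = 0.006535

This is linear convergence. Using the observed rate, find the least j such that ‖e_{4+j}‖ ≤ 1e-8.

13

Rate ρ ≈ ‖e_4‖/‖e_3‖ = 0.006535/0.01929 = 0.3388.
After j more steps, ‖e_{4+j}‖ ≈ 0.006535·ρ^j; need ρ^j ≤ 1e-8/0.006535 = 1.53022e-06.
j ≥ ln(1.53022e-06)/ln(0.3388) = -13.3901/-1.08235 = 12.371.
So 13 more iterations are needed.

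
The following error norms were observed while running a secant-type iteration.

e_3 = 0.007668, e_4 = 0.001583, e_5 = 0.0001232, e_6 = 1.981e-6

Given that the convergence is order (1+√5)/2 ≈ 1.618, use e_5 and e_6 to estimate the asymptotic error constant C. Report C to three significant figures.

4.19

C ≈ e_6 / e_5^1.618
  = 1.981e-6 / (0.0001232)^1.618
  = 1.981e-6 / 4.72725e-07 ≈ 4.1906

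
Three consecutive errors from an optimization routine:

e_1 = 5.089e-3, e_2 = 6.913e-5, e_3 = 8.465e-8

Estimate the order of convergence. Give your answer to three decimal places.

p ≈ ln(e_3/e_2) / ln(e_2/e_1)
  = ln(8.465e-8/6.913e-5) / ln(6.913e-5/5.089e-3)
  = ln(0.0012245) / ln(0.0135842)
  = -6.705223 / -4.298848 ≈ 1.559772

1.560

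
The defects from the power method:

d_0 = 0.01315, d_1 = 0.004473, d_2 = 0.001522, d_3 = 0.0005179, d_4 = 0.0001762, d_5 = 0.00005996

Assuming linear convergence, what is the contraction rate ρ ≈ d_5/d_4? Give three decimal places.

0.340

ρ ≈ d_5/d_4 = 0.00005996/0.0001762 = 0.34030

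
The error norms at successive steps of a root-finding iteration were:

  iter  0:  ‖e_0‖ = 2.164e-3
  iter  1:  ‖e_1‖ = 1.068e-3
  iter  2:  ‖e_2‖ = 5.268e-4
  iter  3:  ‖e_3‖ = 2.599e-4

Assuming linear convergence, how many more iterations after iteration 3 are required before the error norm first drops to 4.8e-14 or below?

Rate ρ ≈ ‖e_3‖/‖e_2‖ = 2.599e-4/5.268e-4 = 0.4934.
After j more steps, ‖e_{3+j}‖ ≈ 2.599e-4·ρ^j; need ρ^j ≤ 4.8e-14/2.599e-4 = 1.84686e-10.
j ≥ ln(1.84686e-10)/ln(0.4934) = -22.4124/-0.70644 = 31.726.
So 32 more iterations are needed.

32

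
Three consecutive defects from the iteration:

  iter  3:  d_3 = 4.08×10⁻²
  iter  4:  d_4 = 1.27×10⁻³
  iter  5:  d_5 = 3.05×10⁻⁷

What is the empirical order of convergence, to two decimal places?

p ≈ ln(d_5/d_4) / ln(d_4/d_3)
  = ln(3.05×10⁻⁷/1.27×10⁻³) / ln(1.27×10⁻³/4.08×10⁻²)
  = ln(0.000240157) / ln(0.0311275)
  = -8.33422 / -3.46966 ≈ 2.40203

2.40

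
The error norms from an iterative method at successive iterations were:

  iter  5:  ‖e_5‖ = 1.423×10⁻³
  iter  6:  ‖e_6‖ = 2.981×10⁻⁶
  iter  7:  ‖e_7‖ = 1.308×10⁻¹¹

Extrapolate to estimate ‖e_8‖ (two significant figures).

First estimate the order: p ≈ ln(‖e_7‖/‖e_6‖) / ln(‖e_6‖/‖e_5‖) = ln(1.308×10⁻¹¹/2.981×10⁻⁶)/ln(2.981×10⁻⁶/1.423×10⁻³) = ln(4.38779e-06)/ln(0.00209487) ≈ 2.0000.
Then ‖e_8‖ ≈ ‖e_7‖·(‖e_7‖/‖e_6‖)^p = 1.308×10⁻¹¹·(4.38779e-06)^2.0000 = 1.308×10⁻¹¹·1.92527e-11 ≈ 2.518e-22.

2.5e-22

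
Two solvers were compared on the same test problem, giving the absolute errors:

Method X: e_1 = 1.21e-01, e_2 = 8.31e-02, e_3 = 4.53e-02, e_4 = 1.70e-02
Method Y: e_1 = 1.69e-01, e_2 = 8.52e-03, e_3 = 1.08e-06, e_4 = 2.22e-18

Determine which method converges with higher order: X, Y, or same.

Method X: p ≈ ln(1.70e-02/4.53e-02)/ln(4.53e-02/8.31e-02) ≈ 1.62.
Method Y: p ≈ ln(2.22e-18/1.08e-06)/ln(1.08e-06/8.52e-03) ≈ 3.00.
Method Y has the higher order (≈3.0 vs ≈1.6).

Y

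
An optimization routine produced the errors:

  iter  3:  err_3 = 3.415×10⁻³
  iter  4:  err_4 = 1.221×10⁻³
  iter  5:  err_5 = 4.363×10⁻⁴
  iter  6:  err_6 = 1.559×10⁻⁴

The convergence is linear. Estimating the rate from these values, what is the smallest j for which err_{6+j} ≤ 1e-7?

8

Rate ρ ≈ err_6/err_5 = 1.559×10⁻⁴/4.363×10⁻⁴ = 0.3573.
After j more steps, err_{6+j} ≈ 1.559×10⁻⁴·ρ^j; need ρ^j ≤ 1e-7/1.559×10⁻⁴ = 0.000641437.
j ≥ ln(0.000641437)/ln(0.3573) = -7.3518/-1.02918 = 7.143.
So 8 more iterations are needed.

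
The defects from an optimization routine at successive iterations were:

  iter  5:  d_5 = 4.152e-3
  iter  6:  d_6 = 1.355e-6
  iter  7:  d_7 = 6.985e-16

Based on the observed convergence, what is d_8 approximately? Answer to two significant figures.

First estimate the order: p ≈ ln(d_7/d_6) / ln(d_6/d_5) = ln(6.985e-16/1.355e-6)/ln(1.355e-6/4.152e-3) = ln(5.15498e-10)/ln(0.000326349) ≈ 2.6641.
Then d_8 ≈ d_7·(d_7/d_6)^p = 6.985e-16·(5.15498e-10)^2.6641 = 6.985e-16·1.80486e-25 ≈ 1.261e-40.

1.3e-40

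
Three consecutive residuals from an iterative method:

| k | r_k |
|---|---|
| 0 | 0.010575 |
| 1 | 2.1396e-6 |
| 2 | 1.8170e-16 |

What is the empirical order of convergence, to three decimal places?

2.726

p ≈ ln(r_2/r_1) / ln(r_1/r_0)
  = ln(1.8170e-16/2.1396e-6) / ln(2.1396e-6/0.010575)
  = ln(8.49224e-11) / ln(0.000202326)
  = -23.189283 / -8.505630 ≈ 2.726345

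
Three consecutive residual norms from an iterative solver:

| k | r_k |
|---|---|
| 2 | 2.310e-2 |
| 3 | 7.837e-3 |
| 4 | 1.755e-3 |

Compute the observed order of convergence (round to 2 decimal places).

1.38

p ≈ ln(r_4/r_3) / ln(r_3/r_2)
  = ln(1.755e-3/7.837e-3) / ln(7.837e-3/2.310e-2)
  = ln(0.223938) / ln(0.339264)
  = -1.49639 / -1.08098 ≈ 1.38429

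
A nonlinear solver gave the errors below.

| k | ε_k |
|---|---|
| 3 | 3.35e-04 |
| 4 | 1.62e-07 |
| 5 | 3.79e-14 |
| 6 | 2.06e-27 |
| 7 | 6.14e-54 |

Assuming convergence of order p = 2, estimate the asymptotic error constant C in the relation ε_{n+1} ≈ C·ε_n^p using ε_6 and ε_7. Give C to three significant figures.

C ≈ ε_7 / ε_6^2
  = 6.14e-54 / (2.06e-27)^2
  = 6.14e-54 / 4.2436e-54 ≈ 1.4469

1.45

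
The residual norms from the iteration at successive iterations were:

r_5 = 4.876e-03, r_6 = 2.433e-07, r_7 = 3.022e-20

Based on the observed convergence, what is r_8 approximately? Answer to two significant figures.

First estimate the order: p ≈ ln(r_7/r_6) / ln(r_6/r_5) = ln(3.022e-20/2.433e-07)/ln(2.433e-07/4.876e-03) = ln(1.24209e-13)/ln(4.98975e-05) ≈ 3.0000.
Then r_8 ≈ r_7·(r_7/r_6)^p = 3.022e-20·(1.24209e-13)^3.0000 = 3.022e-20·1.91628e-39 ≈ 5.791e-59.

5.8e-59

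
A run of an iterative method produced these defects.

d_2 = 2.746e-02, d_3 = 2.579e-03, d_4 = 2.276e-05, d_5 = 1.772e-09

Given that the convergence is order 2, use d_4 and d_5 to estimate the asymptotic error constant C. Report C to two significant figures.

3.4

C ≈ d_5 / d_4^2
  = 1.772e-09 / (2.276e-05)^2
  = 1.772e-09 / 5.18018e-10 ≈ 3.4207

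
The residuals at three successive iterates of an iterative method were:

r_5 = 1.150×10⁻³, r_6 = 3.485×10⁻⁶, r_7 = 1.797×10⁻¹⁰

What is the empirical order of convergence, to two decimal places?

p ≈ ln(r_7/r_6) / ln(r_6/r_5)
  = ln(1.797×10⁻¹⁰/3.485×10⁻⁶) / ln(3.485×10⁻⁶/1.150×10⁻³)
  = ln(5.15638e-05) / ln(0.00303043)
  = -9.87269 / -5.79905 ≈ 1.70247

1.70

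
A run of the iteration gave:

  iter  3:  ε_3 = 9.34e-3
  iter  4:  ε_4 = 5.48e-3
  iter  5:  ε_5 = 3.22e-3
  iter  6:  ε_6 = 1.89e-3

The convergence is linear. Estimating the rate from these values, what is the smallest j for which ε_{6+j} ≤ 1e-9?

Rate ρ ≈ ε_6/ε_5 = 1.89e-3/3.22e-3 = 0.5870.
After j more steps, ε_{6+j} ≈ 1.89e-3·ρ^j; need ρ^j ≤ 1e-9/1.89e-3 = 5.29101e-07.
j ≥ ln(5.29101e-07)/ln(0.5870) = -14.4521/-0.53273 = 27.128.
So 28 more iterations are needed.

28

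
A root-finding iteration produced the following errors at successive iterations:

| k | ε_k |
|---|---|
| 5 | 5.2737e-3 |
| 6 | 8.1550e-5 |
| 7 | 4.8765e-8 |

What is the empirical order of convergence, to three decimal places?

p ≈ ln(ε_7/ε_6) / ln(ε_6/ε_5)
  = ln(4.8765e-8/8.1550e-5) / ln(8.1550e-5/5.2737e-3)
  = ln(0.000597977) / ln(0.0154635)
  = -7.421958 / -4.169273 ≈ 1.780156

1.780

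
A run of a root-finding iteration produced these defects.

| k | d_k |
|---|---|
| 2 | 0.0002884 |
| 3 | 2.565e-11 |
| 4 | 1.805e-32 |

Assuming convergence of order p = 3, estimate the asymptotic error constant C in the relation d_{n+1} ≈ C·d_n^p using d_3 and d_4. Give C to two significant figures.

1.1

C ≈ d_4 / d_3^3
  = 1.805e-32 / (2.565e-11)^3
  = 1.805e-32 / 1.68757e-32 ≈ 1.0696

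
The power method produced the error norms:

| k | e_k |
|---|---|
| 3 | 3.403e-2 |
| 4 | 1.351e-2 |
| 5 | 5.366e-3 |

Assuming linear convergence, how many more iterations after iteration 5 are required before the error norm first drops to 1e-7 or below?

Rate ρ ≈ e_5/e_4 = 5.366e-3/1.351e-2 = 0.3972.
After j more steps, e_{5+j} ≈ 5.366e-3·ρ^j; need ρ^j ≤ 1e-7/5.366e-3 = 1.86359e-05.
j ≥ ln(1.86359e-05)/ln(0.3972) = -10.8904/-0.92332 = 11.795.
So 12 more iterations are needed.

12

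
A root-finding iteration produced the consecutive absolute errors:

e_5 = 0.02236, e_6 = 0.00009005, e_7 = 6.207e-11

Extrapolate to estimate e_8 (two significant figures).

First estimate the order: p ≈ ln(e_7/e_6) / ln(e_6/e_5) = ln(6.207e-11/0.00009005)/ln(0.00009005/0.02236) = ln(6.89284e-07)/ln(0.00402728) ≈ 2.5727.
Then e_8 ≈ e_7·(e_7/e_6)^p = 6.207e-11·(6.89284e-07)^2.5727 = 6.207e-11·1.4062e-16 ≈ 8.728e-27.

8.7e-27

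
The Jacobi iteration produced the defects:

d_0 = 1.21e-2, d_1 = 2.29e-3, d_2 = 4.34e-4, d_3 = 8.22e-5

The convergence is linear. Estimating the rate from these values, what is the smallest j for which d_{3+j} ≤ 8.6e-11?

Rate ρ ≈ d_3/d_2 = 8.22e-5/4.34e-4 = 0.1894.
After j more steps, d_{3+j} ≈ 8.22e-5·ρ^j; need ρ^j ≤ 8.6e-11/8.22e-5 = 1.04623e-06.
j ≥ ln(1.04623e-06)/ln(0.1894) = -13.7703/-1.66389 = 8.276.
So 9 more iterations are needed.

9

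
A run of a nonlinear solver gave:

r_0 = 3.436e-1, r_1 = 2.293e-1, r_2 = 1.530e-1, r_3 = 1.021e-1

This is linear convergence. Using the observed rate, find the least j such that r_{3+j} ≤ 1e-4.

Rate ρ ≈ r_3/r_2 = 1.021e-1/1.530e-1 = 0.6673.
After j more steps, r_{3+j} ≈ 1.021e-1·ρ^j; need ρ^j ≤ 1e-4/1.021e-1 = 0.000979432.
j ≥ ln(0.000979432)/ln(0.6673) = -6.9285/-0.40452 = 17.128.
So 18 more iterations are needed.

18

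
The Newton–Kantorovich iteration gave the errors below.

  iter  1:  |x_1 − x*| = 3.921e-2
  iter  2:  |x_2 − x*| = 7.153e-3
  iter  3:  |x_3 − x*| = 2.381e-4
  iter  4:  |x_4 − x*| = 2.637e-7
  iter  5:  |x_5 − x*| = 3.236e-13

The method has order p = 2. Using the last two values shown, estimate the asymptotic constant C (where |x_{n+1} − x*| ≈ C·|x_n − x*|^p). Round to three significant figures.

4.65

C ≈ |x_5 − x*| / |x_4 − x*|^2
  = 3.236e-13 / (2.637e-7)^2
  = 3.236e-13 / 6.95377e-14 ≈ 4.6536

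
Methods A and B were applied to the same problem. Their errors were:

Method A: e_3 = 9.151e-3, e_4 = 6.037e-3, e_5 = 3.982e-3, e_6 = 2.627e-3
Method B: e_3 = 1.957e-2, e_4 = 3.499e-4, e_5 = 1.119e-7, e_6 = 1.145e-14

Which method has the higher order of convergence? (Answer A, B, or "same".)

B

Method A: p ≈ ln(2.627e-3/3.982e-3)/ln(3.982e-3/6.037e-3) ≈ 1.00.
Method B: p ≈ ln(1.145e-14/1.119e-7)/ln(1.119e-7/3.499e-4) ≈ 2.00.
Method B has the higher order (≈2.0 vs ≈1.0).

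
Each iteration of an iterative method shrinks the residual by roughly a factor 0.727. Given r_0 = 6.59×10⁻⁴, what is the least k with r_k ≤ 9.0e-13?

65

After k steps, r_k ≈ 6.59×10⁻⁴·0.727^k.
Need 0.727^k ≤ 9.0e-13/6.59×10⁻⁴ = 1.36571e-09.
k ≥ ln(1.36571e-09)/ln(0.727) = -20.4116/-0.31883 = 64.020.
Smallest integer k = 65.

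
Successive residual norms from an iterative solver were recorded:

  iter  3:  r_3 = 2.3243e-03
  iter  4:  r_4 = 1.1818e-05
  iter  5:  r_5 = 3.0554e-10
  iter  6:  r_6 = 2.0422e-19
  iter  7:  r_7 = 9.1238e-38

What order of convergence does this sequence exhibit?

Consecutive ratios: r_7/r_6 = 9.1238e-38/2.0422e-19 = 4.46763e-19, r_6/r_5 = 2.0422e-19/3.0554e-10 = 6.6839e-10.
p ≈ ln(4.46763e-19)/ln(6.6839e-10) = -42.2523/-21.1261 ≈ 2.00.
So the convergence is quadratic (order 2).

2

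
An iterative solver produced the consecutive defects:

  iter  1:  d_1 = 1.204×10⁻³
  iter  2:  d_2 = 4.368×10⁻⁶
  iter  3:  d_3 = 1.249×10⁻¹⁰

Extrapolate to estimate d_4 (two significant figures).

First estimate the order: p ≈ ln(d_3/d_2) / ln(d_2/d_1) = ln(1.249×10⁻¹⁰/4.368×10⁻⁶)/ln(4.368×10⁻⁶/1.204×10⁻³) = ln(2.85943e-05)/ln(0.00362791) ≈ 1.8619.
Then d_4 ≈ d_3·(d_3/d_2)^p = 1.249×10⁻¹⁰·(2.85943e-05)^1.8619 = 1.249×10⁻¹⁰·3.46774e-09 ≈ 4.331e-19.

4.3e-19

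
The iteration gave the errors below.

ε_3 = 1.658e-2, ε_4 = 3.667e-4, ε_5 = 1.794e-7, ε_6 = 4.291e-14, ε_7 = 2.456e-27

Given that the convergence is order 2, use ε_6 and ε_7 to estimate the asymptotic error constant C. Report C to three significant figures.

1.33

C ≈ ε_7 / ε_6^2
  = 2.456e-27 / (4.291e-14)^2
  = 2.456e-27 / 1.84127e-27 ≈ 1.3339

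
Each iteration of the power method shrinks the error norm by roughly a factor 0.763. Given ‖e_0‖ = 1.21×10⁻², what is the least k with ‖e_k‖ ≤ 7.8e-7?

After k steps, ‖e_k‖ ≈ 1.21×10⁻²·0.763^k.
Need 0.763^k ≤ 7.8e-7/1.21×10⁻² = 6.44628e-05.
k ≥ ln(6.44628e-05)/ln(0.763) = -9.6494/-0.27050 = 35.672.
Smallest integer k = 36.

36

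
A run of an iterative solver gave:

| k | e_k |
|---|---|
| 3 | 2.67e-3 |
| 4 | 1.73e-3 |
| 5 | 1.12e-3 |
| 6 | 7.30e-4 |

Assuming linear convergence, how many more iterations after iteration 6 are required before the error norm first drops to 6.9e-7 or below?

Rate ρ ≈ e_6/e_5 = 7.30e-4/1.12e-3 = 0.6518.
After j more steps, e_{6+j} ≈ 7.30e-4·ρ^j; need ρ^j ≤ 6.9e-7/7.30e-4 = 0.000945205.
j ≥ ln(0.000945205)/ln(0.6518) = -6.9641/-0.42802 = 16.271.
So 17 more iterations are needed.

17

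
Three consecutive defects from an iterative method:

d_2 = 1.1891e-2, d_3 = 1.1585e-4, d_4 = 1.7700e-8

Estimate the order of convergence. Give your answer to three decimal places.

1.897

p ≈ ln(d_4/d_3) / ln(d_3/d_2)
  = ln(1.7700e-8/1.1585e-4) / ln(1.1585e-4/1.1891e-2)
  = ln(0.000152784) / ln(0.00974266)
  = -8.786485 / -4.631241 ≈ 1.897220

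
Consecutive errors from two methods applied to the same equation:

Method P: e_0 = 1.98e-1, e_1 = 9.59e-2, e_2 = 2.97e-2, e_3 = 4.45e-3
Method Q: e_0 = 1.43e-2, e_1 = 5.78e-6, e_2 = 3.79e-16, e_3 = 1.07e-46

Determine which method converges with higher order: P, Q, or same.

Q

Method P: p ≈ ln(4.45e-3/2.97e-2)/ln(2.97e-2/9.59e-2) ≈ 1.62.
Method Q: p ≈ ln(1.07e-46/3.79e-16)/ln(3.79e-16/5.78e-6) ≈ 3.00.
Method Q has the higher order (≈3.0 vs ≈1.6).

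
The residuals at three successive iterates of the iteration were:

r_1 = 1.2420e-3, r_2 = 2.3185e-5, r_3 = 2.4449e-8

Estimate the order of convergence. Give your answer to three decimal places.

p ≈ ln(r_3/r_2) / ln(r_2/r_1)
  = ln(2.4449e-8/2.3185e-5) / ln(2.3185e-5/1.2420e-3)
  = ln(0.00105452) / ln(0.0186675)
  = -6.854670 / -3.980971 ≈ 1.721859

1.722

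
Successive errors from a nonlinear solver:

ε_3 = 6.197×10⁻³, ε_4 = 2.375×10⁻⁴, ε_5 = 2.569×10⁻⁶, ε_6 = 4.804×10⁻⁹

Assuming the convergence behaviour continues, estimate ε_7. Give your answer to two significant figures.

7.9e-13

First estimate the order: p ≈ ln(ε_6/ε_5) / ln(ε_5/ε_4) = ln(4.804×10⁻⁹/2.569×10⁻⁶)/ln(2.569×10⁻⁶/2.375×10⁻⁴) = ln(0.00186999)/ln(0.0108168) ≈ 1.3877.
Then ε_7 ≈ ε_6·(ε_6/ε_5)^p = 4.804×10⁻⁹·(0.00186999)^1.3877 = 4.804×10⁻⁹·0.000163731 ≈ 7.866e-13.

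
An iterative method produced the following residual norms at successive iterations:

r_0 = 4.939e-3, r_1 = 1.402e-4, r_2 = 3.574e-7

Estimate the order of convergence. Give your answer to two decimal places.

p ≈ ln(r_2/r_1) / ln(r_1/r_0)
  = ln(3.574e-7/1.402e-4) / ln(1.402e-4/4.939e-3)
  = ln(0.00254922) / ln(0.0283863)
  = -5.97197 / -3.56185 ≈ 1.67665

1.68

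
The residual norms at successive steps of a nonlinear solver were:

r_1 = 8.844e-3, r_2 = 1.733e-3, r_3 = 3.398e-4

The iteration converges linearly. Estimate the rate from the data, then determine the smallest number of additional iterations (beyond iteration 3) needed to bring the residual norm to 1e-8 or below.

7

Rate ρ ≈ r_3/r_2 = 3.398e-4/1.733e-3 = 0.1961.
After j more steps, r_{3+j} ≈ 3.398e-4·ρ^j; need ρ^j ≤ 1e-8/3.398e-4 = 2.94291e-05.
j ≥ ln(2.94291e-05)/ln(0.1961) = -10.4335/-1.62913 = 6.404.
So 7 more iterations are needed.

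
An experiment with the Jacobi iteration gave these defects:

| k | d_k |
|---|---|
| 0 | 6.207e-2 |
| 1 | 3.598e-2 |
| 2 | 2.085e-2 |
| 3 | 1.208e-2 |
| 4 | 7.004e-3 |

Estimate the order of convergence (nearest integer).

1

Consecutive ratios: d_4/d_3 = 7.004e-3/1.208e-2 = 0.579801, d_3/d_2 = 1.208e-2/2.085e-2 = 0.579376.
p ≈ ln(0.579801)/ln(0.579376) = -0.5451/-0.5458 ≈ 1.00.
So the convergence is linear (order 1).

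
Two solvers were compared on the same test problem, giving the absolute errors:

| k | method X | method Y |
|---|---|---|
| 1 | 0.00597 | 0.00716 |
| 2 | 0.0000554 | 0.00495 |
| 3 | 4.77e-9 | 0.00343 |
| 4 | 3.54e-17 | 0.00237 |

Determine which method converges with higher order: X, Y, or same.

Method X: p ≈ ln(3.54e-17/4.77e-9)/ln(4.77e-9/0.0000554) ≈ 2.00.
Method Y: p ≈ ln(0.00237/0.00343)/ln(0.00343/0.00495) ≈ 1.01.
Method X has the higher order (≈2.0 vs ≈1.0).

X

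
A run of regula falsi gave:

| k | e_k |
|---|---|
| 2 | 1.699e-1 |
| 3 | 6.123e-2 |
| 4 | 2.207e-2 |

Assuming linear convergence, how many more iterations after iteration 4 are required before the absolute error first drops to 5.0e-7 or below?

11

Rate ρ ≈ e_4/e_3 = 2.207e-2/6.123e-2 = 0.3604.
After j more steps, e_{4+j} ≈ 2.207e-2·ρ^j; need ρ^j ≤ 5.0e-7/2.207e-2 = 2.26552e-05.
j ≥ ln(2.26552e-05)/ln(0.3604) = -10.6951/-1.02054 = 10.480.
So 11 more iterations are needed.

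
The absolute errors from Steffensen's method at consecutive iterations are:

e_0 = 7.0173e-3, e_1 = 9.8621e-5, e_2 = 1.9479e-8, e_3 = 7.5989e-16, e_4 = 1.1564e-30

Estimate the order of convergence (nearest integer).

2

Consecutive ratios: e_4/e_3 = 1.1564e-30/7.5989e-16 = 1.5218e-15, e_3/e_2 = 7.5989e-16/1.9479e-8 = 3.90107e-08.
p ≈ ln(1.5218e-15)/ln(3.90107e-08) = -34.1189/-17.0594 ≈ 2.00.
So the convergence is quadratic (order 2).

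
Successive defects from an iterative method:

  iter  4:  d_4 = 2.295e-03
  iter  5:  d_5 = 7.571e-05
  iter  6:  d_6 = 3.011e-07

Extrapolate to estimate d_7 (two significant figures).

First estimate the order: p ≈ ln(d_6/d_5) / ln(d_5/d_4) = ln(3.011e-07/7.571e-05)/ln(7.571e-05/2.295e-03) = ln(0.00397702)/ln(0.0329891) ≈ 1.6201.
Then d_7 ≈ d_6·(d_6/d_5)^p = 3.011e-07·(0.00397702)^1.6201 = 3.011e-07·0.000129135 ≈ 3.888e-11.

3.9e-11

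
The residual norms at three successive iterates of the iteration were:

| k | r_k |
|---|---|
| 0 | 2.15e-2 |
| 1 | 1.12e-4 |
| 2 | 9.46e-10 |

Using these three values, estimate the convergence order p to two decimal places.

p ≈ ln(r_2/r_1) / ln(r_1/r_0)
  = ln(9.46e-10/1.12e-4) / ln(1.12e-4/2.15e-2)
  = ln(8.44643e-06) / ln(0.0052093)
  = -11.68177 / -5.25731 ≈ 2.22201

2.22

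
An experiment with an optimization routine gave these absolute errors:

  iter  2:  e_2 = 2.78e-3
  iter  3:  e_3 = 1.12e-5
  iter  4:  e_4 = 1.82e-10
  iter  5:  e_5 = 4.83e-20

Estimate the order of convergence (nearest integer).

Consecutive ratios: e_5/e_4 = 4.83e-20/1.82e-10 = 2.65385e-10, e_4/e_3 = 1.82e-10/1.12e-5 = 1.625e-05.
p ≈ ln(2.65385e-10)/ln(1.625e-05) = -22.0498/-11.0274 ≈ 2.00.
So the convergence is quadratic (order 2).

2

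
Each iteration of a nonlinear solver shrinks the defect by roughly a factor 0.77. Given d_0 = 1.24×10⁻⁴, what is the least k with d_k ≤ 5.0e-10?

After k steps, d_k ≈ 1.24×10⁻⁴·0.77^k.
Need 0.77^k ≤ 5.0e-10/1.24×10⁻⁴ = 4.03226e-06.
k ≥ ln(4.03226e-06)/ln(0.77) = -12.4212/-0.26136 = 47.525.
Smallest integer k = 48.

48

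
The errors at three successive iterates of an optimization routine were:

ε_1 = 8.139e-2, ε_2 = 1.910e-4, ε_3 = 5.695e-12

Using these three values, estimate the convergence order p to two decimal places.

p ≈ ln(ε_3/ε_2) / ln(ε_2/ε_1)
  = ln(5.695e-12/1.910e-4) / ln(1.910e-4/8.139e-2)
  = ln(2.98168e-08) / ln(0.00234673)
  = -17.32819 / -6.05473 ≈ 2.86193

2.86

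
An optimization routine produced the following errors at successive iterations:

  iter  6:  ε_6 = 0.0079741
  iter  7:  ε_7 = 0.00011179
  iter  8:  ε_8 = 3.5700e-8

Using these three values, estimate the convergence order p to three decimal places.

p ≈ ln(ε_8/ε_7) / ln(ε_7/ε_6)
  = ln(3.5700e-8/0.00011179) / ln(0.00011179/0.0079741)
  = ln(0.000319349) / ln(0.0140191)
  = -8.049226 / -4.267335 ≈ 1.886242

1.886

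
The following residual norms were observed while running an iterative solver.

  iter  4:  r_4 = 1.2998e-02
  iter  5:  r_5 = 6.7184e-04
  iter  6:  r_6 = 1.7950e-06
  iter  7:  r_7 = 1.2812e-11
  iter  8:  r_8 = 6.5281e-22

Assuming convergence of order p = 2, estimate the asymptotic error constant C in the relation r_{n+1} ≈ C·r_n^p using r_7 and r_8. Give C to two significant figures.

C ≈ r_8 / r_7^2
  = 6.5281e-22 / (1.2812e-11)^2
  = 6.5281e-22 / 1.64147e-22 ≈ 3.977

4.0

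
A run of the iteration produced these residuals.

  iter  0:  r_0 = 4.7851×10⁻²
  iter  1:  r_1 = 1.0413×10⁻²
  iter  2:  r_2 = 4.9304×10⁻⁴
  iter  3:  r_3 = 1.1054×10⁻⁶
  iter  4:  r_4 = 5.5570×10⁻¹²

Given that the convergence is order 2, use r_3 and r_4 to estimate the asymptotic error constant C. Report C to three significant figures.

4.55

C ≈ r_4 / r_3^2
  = 5.5570×10⁻¹² / (1.1054×10⁻⁶)^2
  = 5.5570×10⁻¹² / 1.22191e-12 ≈ 4.5478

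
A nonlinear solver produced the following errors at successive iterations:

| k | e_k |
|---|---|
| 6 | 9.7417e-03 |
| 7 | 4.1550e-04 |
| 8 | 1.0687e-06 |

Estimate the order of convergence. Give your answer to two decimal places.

1.89

p ≈ ln(e_8/e_7) / ln(e_7/e_6)
  = ln(1.0687e-06/4.1550e-04) / ln(4.1550e-04/9.7417e-03)
  = ln(0.00257208) / ln(0.0426517)
  = -5.96304 / -3.15469 ≈ 1.89021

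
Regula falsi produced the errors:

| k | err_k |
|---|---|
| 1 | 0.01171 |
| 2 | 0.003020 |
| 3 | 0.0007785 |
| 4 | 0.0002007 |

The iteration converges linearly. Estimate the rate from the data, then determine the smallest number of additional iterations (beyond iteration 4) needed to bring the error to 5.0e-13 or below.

15

Rate ρ ≈ err_4/err_3 = 0.0002007/0.0007785 = 0.2578.
After j more steps, err_{4+j} ≈ 0.0002007·ρ^j; need ρ^j ≤ 5.0e-13/0.0002007 = 2.49128e-09.
j ≥ ln(2.49128e-09)/ln(0.2578) = -19.8105/-1.35557 = 14.614.
So 15 more iterations are needed.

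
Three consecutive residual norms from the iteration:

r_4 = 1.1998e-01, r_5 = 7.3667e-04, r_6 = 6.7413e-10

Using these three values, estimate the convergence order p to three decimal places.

p ≈ ln(r_6/r_5) / ln(r_5/r_4)
  = ln(6.7413e-10/7.3667e-04) / ln(7.3667e-04/1.1998e-01)
  = ln(9.15104e-07) / ln(0.00613994)
  = -13.904228 / -5.092940 ≈ 2.730099

2.730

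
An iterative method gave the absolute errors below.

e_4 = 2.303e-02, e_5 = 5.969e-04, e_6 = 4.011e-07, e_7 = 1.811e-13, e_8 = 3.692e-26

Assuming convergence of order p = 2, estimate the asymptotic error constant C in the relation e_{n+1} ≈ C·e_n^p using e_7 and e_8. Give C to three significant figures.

1.13

C ≈ e_8 / e_7^2
  = 3.692e-26 / (1.811e-13)^2
  = 3.692e-26 / 3.27972e-26 ≈ 1.1257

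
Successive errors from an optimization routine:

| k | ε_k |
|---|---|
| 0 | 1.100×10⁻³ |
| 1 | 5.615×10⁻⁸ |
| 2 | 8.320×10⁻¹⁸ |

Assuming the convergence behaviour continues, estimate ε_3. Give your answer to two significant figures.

2.6e-40

First estimate the order: p ≈ ln(ε_2/ε_1) / ln(ε_1/ε_0) = ln(8.320×10⁻¹⁸/5.615×10⁻⁸)/ln(5.615×10⁻⁸/1.100×10⁻³) = ln(1.48175e-10)/ln(5.10455e-05) ≈ 2.2901.
Then ε_3 ≈ ε_2·(ε_2/ε_1)^p = 8.320×10⁻¹⁸·(1.48175e-10)^2.2901 = 8.320×10⁻¹⁸·3.09095e-23 ≈ 2.572e-40.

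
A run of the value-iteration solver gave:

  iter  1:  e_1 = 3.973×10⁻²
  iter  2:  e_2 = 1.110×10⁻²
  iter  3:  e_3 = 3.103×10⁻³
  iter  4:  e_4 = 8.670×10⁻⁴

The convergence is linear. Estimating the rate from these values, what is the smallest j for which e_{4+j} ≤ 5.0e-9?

10

Rate ρ ≈ e_4/e_3 = 8.670×10⁻⁴/3.103×10⁻³ = 0.2794.
After j more steps, e_{4+j} ≈ 8.670×10⁻⁴·ρ^j; need ρ^j ≤ 5.0e-9/8.670×10⁻⁴ = 5.76701e-06.
j ≥ ln(5.76701e-06)/ln(0.2794) = -12.0634/-1.27511 = 9.461.
So 10 more iterations are needed.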